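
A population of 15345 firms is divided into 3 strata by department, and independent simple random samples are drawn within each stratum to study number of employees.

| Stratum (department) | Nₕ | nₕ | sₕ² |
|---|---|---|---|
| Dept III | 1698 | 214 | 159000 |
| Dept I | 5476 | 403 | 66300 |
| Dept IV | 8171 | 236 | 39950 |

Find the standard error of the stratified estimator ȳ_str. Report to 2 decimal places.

8.60

Var(ȳ_str) = Σₕ Wₕ²(1 − fₕ)sₕ²/nₕ with Wₕ = Nₕ/N, N = 15345.
Dept III: Wₕ = 0.11065494; term = 0.11065494²·(1 − 0.12603062)·159000/214 = 7.950989.
Dept I: Wₕ = 0.35685891; term = 0.35685891²·(1 − 0.07359386)·66300/403 = 19.408993.
Dept IV: Wₕ = 0.53248615; term = 0.53248615²·(1 − 0.02888263)·39950/236 = 46.611506.
Sum = 73.971488.
SE = √(73.971488) = 8.60.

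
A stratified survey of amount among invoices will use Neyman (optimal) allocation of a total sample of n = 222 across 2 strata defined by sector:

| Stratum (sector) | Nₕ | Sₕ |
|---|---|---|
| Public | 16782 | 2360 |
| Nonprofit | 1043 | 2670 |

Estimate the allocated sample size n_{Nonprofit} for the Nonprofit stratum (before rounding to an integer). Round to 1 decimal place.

14.6

Neyman allocation: nₕ = n·NₕSₕ / Σⱼ NⱼSⱼ.
Σ NⱼSⱼ = 16782·2360 + 1043·2670 = 4.239033 × 10^7.
n_{Nonprofit} = 222·1043·2670 / (4.239033 × 10^7) = 14.6.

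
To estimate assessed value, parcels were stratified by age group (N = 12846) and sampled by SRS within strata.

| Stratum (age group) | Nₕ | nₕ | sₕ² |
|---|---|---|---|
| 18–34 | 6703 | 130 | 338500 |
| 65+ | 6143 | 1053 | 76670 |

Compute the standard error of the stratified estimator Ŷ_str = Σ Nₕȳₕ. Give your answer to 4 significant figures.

342100

Var(Ŷ_str) = Σₕ Nₕ²(1 − fₕ)sₕ²/nₕ.
18–34: 6703²·(1 − 130/6703)·338500/130 = 1.1472239 × 10^11.
65+: 6143²·(1 − 1053/6143)·76670/1053 = 2.2766454 × 10^9.
Sum = 1.1699904 × 10^11.
SE = √(1.1699904 × 10^11) = 342100.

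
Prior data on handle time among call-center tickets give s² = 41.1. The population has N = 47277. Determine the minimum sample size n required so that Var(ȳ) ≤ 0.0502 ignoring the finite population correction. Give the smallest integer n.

Without fpc, n₀ = s²/D = 41.1/0.0502 = 818.7251.
Rounding up, n = 819.

819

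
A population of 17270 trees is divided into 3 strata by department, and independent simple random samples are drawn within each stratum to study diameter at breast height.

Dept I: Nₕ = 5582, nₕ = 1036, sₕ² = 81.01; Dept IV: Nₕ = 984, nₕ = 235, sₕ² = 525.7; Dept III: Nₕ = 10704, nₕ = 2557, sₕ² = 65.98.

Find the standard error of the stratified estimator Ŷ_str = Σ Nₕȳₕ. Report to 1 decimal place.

Var(Ŷ_str) = Σₕ Nₕ²(1 − fₕ)sₕ²/nₕ.
Dept I: 5582²·(1 − 1036/5582)·81.01/1036 = 1.984258 × 10^6.
Dept IV: 984²·(1 − 235/984)·525.7/235 = 1.6487205 × 10^6.
Dept III: 10704²·(1 − 2557/10704)·65.98/2557 = 2.2502222 × 10^6.
Sum = 5.8832007 × 10^6.
SE = √(5.8832007 × 10^6) = 2425.5.

2425.5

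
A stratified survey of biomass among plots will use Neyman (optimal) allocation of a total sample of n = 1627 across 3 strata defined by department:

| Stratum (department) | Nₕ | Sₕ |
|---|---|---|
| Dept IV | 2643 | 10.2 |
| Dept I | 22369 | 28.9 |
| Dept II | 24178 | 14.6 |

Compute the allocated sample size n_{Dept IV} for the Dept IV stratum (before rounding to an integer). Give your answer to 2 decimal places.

Neyman allocation: nₕ = n·NₕSₕ / Σⱼ NⱼSⱼ.
Σ NⱼSⱼ = 2643·10.2 + 22369·28.9 + 24178·14.6 = 1.0264215 × 10^6.
n_{Dept IV} = 1627·2643·10.2 / (1.0264215 × 10^6) = 42.73.

42.73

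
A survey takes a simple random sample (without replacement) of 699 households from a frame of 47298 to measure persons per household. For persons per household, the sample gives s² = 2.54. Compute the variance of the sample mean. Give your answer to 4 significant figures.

Under SRS without replacement, Var(ȳ) = (1 − f)·s²/n with f = n/N = 699/47298 = 0.01477864.
Var(ȳ) = (1 − 0.01477864)·2.54/699 = 0.98522136·0.0036337625 = 0.0035800605.

0.003580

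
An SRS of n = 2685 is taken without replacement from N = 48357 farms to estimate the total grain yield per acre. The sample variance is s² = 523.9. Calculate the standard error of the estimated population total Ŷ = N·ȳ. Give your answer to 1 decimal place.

Var(Ŷ) = N²·Var(ȳ) = N²·(1 − n/N)·s²/n.
f = 2685/48357 = 0.05552454; Var(ȳ) = 0.94447546·523.9/2685 = 0.18428704.
Var(Ŷ) = 48357² · 0.18428704 = 4.3093671 × 10^8.
SE(Ŷ) = √(4.3093671 × 10^8) = 20759.0.

20759.0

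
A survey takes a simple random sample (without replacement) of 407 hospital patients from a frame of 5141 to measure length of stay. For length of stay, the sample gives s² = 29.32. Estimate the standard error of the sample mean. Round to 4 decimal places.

Under SRS without replacement, Var(ȳ) = (1 − f)·s²/n with f = n/N = 407/5141 = 0.07916748.
Var(ȳ) = (1 − 0.07916748)·29.32/407 = 0.92083252·0.072039312 = 0.066336141.
SE(ȳ) = √(0.066336141) = 0.2576.

0.2576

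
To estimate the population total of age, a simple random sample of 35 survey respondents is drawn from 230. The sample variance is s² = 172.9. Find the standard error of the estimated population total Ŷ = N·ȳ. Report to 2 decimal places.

470.70

Var(Ŷ) = N²·Var(ȳ) = N²·(1 − n/N)·s²/n.
f = 35/230 = 0.15217391; Var(ȳ) = 0.84782609·172.9/35 = 4.1882609.
Var(Ŷ) = 230² · 4.1882609 = 221559.
SE(Ŷ) = √(221559) = 470.70.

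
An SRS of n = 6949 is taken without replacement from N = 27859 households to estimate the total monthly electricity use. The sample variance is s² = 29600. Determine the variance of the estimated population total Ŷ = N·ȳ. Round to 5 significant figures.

Var(Ŷ) = N²·Var(ȳ) = N²·(1 − n/N)·s²/n.
f = 6949/27859 = 0.24943465; Var(ȳ) = 0.75056535·29600/6949 = 3.1971124.
Var(Ŷ) = 27859² · 3.1971124 = 2.4813553 × 10^9.

2.4814 × 10^9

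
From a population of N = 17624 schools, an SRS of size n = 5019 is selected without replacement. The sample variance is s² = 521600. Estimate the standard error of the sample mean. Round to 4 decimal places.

Under SRS without replacement, Var(ȳ) = (1 − f)·s²/n with f = n/N = 5019/17624 = 0.28478212.
Var(ȳ) = (1 − 0.28478212)·521600/5019 = 0.71521788·103.92508 = 74.329079.
SE(ȳ) = √(74.329079) = 8.6214.

8.6214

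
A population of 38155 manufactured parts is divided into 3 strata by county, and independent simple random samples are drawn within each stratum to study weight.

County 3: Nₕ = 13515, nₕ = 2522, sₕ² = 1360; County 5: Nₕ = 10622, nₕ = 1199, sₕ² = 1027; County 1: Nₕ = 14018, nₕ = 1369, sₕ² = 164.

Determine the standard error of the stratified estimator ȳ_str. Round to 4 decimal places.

0.3585

Var(ȳ_str) = Σₕ Wₕ²(1 − fₕ)sₕ²/nₕ with Wₕ = Nₕ/N, N = 38155.
County 3: Wₕ = 0.35421308; term = 0.35421308²·(1 − 0.18660747)·1360/2522 = 0.055033.
County 5: Wₕ = 0.27839077; term = 0.27839077²·(1 − 0.11287893)·1027/1199 = 0.058890309.
County 1: Wₕ = 0.36739615; term = 0.36739615²·(1 − 0.09766015)·164/1369 = 0.014590821.
Sum = 0.12851413.
SE = √(0.12851413) = 0.3585.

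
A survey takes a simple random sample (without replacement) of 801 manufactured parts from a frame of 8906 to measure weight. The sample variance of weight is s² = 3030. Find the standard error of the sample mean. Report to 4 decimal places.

Under SRS without replacement, Var(ȳ) = (1 − f)·s²/n with f = n/N = 801/8906 = 0.08993937.
Var(ȳ) = (1 − 0.08993937)·3030/801 = 0.91006063·3.7827715 = 3.4425515.
SE(ȳ) = √(3.4425515) = 1.8554.

1.8554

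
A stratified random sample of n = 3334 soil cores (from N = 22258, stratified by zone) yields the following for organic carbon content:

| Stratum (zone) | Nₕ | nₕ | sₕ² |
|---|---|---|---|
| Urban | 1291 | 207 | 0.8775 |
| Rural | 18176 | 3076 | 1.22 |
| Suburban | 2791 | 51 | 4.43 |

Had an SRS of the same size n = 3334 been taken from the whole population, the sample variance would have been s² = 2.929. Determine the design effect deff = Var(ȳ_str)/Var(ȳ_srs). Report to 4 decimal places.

Var(ȳ_str) = Σ Wₕ²(1−fₕ)sₕ²/nₕ with Wₕ = Nₕ/22258:
  Urban: (1291/22258)²·(1−207/1291)·0.8775/207 = 1.1974573 × 10^-5
  Rural: (18176/22258)²·(1−3076/18176)·1.22/3076 = 2.1972349 × 10^-4
  Suburban: (2791/22258)²·(1−51/2791)·4.43/51 = 0.0013408237
  → Var(ȳ_str) = 0.0015725218.
Var(ȳ_srs) = (1 − 3334/22258)·2.929/3334 = 7.4693116 × 10^-4.
deff = 0.0015725218 / (7.4693116 × 10^-4) = 2.1053.

2.1053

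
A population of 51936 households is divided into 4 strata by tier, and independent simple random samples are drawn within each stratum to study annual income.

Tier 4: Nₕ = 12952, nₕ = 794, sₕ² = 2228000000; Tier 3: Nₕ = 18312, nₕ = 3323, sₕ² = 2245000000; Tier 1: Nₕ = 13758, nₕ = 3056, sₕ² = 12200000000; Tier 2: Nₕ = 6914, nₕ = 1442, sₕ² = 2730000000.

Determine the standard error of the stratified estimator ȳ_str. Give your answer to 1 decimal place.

690.7

Var(ȳ_str) = Σₕ Wₕ²(1 − fₕ)sₕ²/nₕ with Wₕ = Nₕ/N, N = 51936.
Tier 4: Wₕ = 0.24938386; term = 0.24938386²·(1 − 0.06130327)·2228000000/794 = 163816.13.
Tier 3: Wₕ = 0.35258780; term = 0.35258780²·(1 − 0.18146571)·2245000000/3323 = 68747.585.
Tier 1: Wₕ = 0.26490296; term = 0.26490296²·(1 − 0.22212531)·12200000000/3056 = 217916.31.
Tier 2: Wₕ = 0.13312539; term = 0.13312539²·(1 − 0.20856234)·2730000000/1442 = 26554.361.
Sum = 477034.39.
SE = √(477034.39) = 690.7.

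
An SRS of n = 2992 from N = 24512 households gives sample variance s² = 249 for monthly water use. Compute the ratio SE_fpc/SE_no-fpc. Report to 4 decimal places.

f = n/N = 2992/24512 = 0.12206266.
SE_no-fpc = √(s²/n) = 0.28848211; SE_fpc = √((1−f)s²/n) = 0.27030286.
Ratio = √(1−f) = 0.93698310.

0.9370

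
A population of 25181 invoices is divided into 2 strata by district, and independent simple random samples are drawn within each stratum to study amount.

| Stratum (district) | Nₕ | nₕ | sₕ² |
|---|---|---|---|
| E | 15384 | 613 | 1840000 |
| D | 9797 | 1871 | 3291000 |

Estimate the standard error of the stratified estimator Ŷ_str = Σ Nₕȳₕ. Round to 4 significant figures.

904800

Var(Ŷ_str) = Σₕ Nₕ²(1 − fₕ)sₕ²/nₕ.
E: 15384²·(1 − 613/15384)·1840000/613 = 6.8208189 × 10^11.
D: 9797²·(1 − 1871/9797)·3291000/1871 = 1.3658445 × 10^11.
Sum = 8.1866634 × 10^11.
SE = √(8.1866634 × 10^11) = 904800.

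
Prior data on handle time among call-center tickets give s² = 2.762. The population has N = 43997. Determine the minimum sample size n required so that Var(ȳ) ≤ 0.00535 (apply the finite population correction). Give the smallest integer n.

511

Without fpc, n₀ = s²/D = 2.762/0.00535 = 516.2617.
With fpc, (1 − n/N)·s²/n ≤ D requires n ≥ n₀/(1 + n₀/N) = 516.2617/(1 + 516.2617/43997) = 510.2741.
Rounding up, n = 511.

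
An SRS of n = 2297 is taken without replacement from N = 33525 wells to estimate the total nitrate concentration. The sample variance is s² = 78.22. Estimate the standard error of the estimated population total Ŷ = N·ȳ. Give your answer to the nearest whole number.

5971

Var(Ŷ) = N²·Var(ȳ) = N²·(1 − n/N)·s²/n.
f = 2297/33525 = 0.06851603; Var(ȳ) = 0.93148397·78.22/2297 = 0.031719929.
Var(Ŷ) = 33525² · 0.031719929 = 3.5650841 × 10^7.
SE(Ŷ) = √(3.5650841 × 10^7) = 5971.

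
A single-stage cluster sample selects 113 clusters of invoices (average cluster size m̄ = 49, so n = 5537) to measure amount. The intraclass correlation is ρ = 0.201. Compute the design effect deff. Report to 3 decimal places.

deff = 1 + (49 − 1)·0.201 = 1 + 9.648 = 10.648.

10.648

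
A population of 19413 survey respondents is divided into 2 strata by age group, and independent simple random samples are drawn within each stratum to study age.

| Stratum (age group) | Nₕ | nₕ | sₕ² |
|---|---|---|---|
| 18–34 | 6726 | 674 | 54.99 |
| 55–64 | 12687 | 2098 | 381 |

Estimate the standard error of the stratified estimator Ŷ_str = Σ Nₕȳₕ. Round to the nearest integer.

Var(Ŷ_str) = Σₕ Nₕ²(1 − fₕ)sₕ²/nₕ.
18–34: 6726²·(1 − 674/6726)·54.99/674 = 3.3210821 × 10^6.
55–64: 12687²·(1 − 2098/12687)·381/2098 = 2.4396829 × 10^7.
Sum = 2.7717911 × 10^7.
SE = √(2.7717911 × 10^7) = 5265.

5265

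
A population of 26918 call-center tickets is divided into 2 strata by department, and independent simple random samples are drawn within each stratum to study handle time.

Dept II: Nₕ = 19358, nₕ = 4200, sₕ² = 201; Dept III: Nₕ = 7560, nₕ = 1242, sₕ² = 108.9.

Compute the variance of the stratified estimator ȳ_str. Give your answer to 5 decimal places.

Var(ȳ_str) = Σₕ Wₕ²(1 − fₕ)sₕ²/nₕ with Wₕ = Nₕ/N, N = 26918.
Dept II: Wₕ = 0.71914704; term = 0.71914704²·(1 − 0.21696456)·201/4200 = 0.019380438.
Dept III: Wₕ = 0.28085296; term = 0.28085296²·(1 − 0.16428571)·108.9/1242 = 0.0057799239.
Sum = 0.025160362.

0.02516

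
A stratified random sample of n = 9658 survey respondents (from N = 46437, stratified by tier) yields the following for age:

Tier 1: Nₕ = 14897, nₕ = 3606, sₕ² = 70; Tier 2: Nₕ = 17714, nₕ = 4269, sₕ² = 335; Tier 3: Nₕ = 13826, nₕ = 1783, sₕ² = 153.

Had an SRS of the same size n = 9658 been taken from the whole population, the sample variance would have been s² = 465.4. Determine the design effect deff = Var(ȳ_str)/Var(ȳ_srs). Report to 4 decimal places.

Var(ȳ_str) = Σ Wₕ²(1−fₕ)sₕ²/nₕ with Wₕ = Nₕ/46437:
  Tier 1: (14897/46437)²·(1−3606/14897)·70/3606 = 0.0015141721
  Tier 2: (17714/46437)²·(1−4269/17714)·335/4269 = 0.0086669799
  Tier 3: (13826/46437)²·(1−1783/13826)·153/1783 = 0.0066258716
  → Var(ȳ_str) = 0.016807024.
Var(ȳ_srs) = (1 − 9658/46437)·465.4/9658 = 0.03816585.
deff = 0.016807024 / 0.03816585 = 0.4404.

0.4404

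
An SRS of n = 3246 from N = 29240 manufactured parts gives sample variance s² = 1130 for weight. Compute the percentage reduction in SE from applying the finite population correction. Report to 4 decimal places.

f = n/N = 3246/29240 = 0.11101231.
SE_no-fpc = √(s²/n) = 0.5900176; SE_fpc = √((1−f)s²/n) = 0.55630484.
Ratio = √(1−f) = 0.94286144. Reduction = 100·(1 − 0.94286144) = 5.7139%.

5.7139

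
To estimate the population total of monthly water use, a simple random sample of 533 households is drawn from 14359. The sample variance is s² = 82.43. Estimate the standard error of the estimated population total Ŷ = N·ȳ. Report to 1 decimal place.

5541.0

Var(Ŷ) = N²·Var(ȳ) = N²·(1 − n/N)·s²/n.
f = 533/14359 = 0.03711958; Var(ȳ) = 0.96288042·82.43/533 = 0.14891226.
Var(Ŷ) = 14359² · 0.14891226 = 3.0702861 × 10^7.
SE(Ŷ) = √(3.0702861 × 10^7) = 5541.0.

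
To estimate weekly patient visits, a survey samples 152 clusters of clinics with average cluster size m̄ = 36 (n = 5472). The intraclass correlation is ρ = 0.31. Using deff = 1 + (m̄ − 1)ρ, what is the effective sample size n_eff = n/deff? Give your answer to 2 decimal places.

461.77

deff = 1 + (36 − 1)·0.31 = 1 + 10.85 = 11.85.
n_eff = 5472 / 11.85 = 461.77.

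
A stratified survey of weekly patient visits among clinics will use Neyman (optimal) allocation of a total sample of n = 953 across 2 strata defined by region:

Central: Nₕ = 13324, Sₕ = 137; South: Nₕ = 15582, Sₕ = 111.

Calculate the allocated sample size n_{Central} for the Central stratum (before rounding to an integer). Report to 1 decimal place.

489.3

Neyman allocation: nₕ = n·NₕSₕ / Σⱼ NⱼSⱼ.
Σ NⱼSⱼ = 13324·137 + 15582·111 = 3.55499 × 10^6.
n_{Central} = 953·13324·137 / (3.55499 × 10^6) = 489.3.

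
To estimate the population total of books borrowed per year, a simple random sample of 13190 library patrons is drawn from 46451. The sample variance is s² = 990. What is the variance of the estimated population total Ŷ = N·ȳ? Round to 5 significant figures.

Var(Ŷ) = N²·Var(ȳ) = N²·(1 − n/N)·s²/n.
f = 13190/46451 = 0.28395514; Var(ȳ) = 0.71604486·990/13190 = 0.05374408.
Var(Ŷ) = 46451² · 0.05374408 = 1.1596335 × 10^8.

1.1596 × 10^8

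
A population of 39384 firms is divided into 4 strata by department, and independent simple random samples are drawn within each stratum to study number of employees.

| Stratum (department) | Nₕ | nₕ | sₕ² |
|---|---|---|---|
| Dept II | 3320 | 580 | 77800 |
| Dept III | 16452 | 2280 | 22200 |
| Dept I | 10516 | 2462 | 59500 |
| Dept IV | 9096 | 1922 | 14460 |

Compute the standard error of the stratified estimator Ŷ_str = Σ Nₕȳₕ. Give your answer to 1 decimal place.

Var(Ŷ_str) = Σₕ Nₕ²(1 − fₕ)sₕ²/nₕ.
Dept II: 3320²·(1 − 580/3320)·77800/580 = 1.2202259 × 10^9.
Dept III: 16452²·(1 − 2280/16452)·22200/2280 = 2.2702201 × 10^9.
Dept I: 10516²·(1 − 2462/10516)·59500/2462 = 2.046874 × 10^9.
Dept IV: 9096²·(1 − 1922/9096)·14460/1922 = 4.909381 × 10^8.
Sum = 6.0282581 × 10^9.
SE = √(6.0282581 × 10^9) = 77641.9.

77641.9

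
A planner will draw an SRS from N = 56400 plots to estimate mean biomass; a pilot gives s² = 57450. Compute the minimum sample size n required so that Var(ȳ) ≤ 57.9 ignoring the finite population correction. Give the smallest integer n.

Without fpc, n₀ = s²/D = 57450/57.9 = 992.2280.
Rounding up, n = 993.

993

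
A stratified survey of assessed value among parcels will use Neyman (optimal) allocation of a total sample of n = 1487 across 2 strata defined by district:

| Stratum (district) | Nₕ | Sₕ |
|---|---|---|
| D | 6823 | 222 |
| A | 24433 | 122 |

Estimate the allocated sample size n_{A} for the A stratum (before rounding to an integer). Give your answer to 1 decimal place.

Neyman allocation: nₕ = n·NₕSₕ / Σⱼ NⱼSⱼ.
Σ NⱼSⱼ = 6823·222 + 24433·122 = 4.495532 × 10^6.
n_{A} = 1487·24433·122 / (4.495532 × 10^6) = 986.0.

986.0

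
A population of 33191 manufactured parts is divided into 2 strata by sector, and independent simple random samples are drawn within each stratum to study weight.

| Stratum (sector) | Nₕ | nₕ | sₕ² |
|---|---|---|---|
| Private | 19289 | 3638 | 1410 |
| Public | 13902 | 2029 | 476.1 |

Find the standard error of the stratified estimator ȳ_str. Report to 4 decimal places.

Var(ȳ_str) = Σₕ Wₕ²(1 − fₕ)sₕ²/nₕ with Wₕ = Nₕ/N, N = 33191.
Private: Wₕ = 0.58115152; term = 0.58115152²·(1 − 0.18860490)·1410/3638 = 0.10621052.
Public: Wₕ = 0.41884848; term = 0.41884848²·(1 − 0.14595022)·476.1/2029 = 0.035157114.
Sum = 0.14136763.
SE = √(0.14136763) = 0.3760.

0.3760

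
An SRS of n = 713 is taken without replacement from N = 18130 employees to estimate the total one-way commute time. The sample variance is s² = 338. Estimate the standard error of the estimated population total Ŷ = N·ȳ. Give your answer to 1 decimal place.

12234.9

Var(Ŷ) = N²·Var(ȳ) = N²·(1 − n/N)·s²/n.
f = 713/18130 = 0.03932708; Var(ȳ) = 0.96067292·338/713 = 0.45541016.
Var(Ŷ) = 18130² · 0.45541016 = 1.4969191 × 10^8.
SE(Ŷ) = √(1.4969191 × 10^8) = 12234.9.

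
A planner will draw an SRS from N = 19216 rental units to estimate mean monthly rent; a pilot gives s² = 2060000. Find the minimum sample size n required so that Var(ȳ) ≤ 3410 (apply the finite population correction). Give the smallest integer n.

Without fpc, n₀ = s²/D = 2060000/3410 = 604.1056.
With fpc, (1 − n/N)·s²/n ≤ D requires n ≥ n₀/(1 + n₀/N) = 604.1056/(1 + 604.1056/19216) = 585.6928.
Rounding up, n = 586.

586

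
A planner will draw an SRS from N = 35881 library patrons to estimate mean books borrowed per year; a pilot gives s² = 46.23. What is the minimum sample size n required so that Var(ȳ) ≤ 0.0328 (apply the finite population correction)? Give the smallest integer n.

Without fpc, n₀ = s²/D = 46.23/0.0328 = 1409.4512.
With fpc, (1 − n/N)·s²/n ≤ D requires n ≥ n₀/(1 + n₀/N) = 1409.4512/(1 + 1409.4512/35881) = 1356.1788.
Rounding up, n = 1357.

1357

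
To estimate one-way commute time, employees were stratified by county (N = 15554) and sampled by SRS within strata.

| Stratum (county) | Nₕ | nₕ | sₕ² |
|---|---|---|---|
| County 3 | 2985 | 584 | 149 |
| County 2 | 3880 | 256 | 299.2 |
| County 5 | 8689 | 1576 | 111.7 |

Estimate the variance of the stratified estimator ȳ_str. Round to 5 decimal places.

Var(ȳ_str) = Σₕ Wₕ²(1 − fₕ)sₕ²/nₕ with Wₕ = Nₕ/N, N = 15554.
County 3: Wₕ = 0.19191205; term = 0.19191205²·(1 − 0.19564489)·149/584 = 0.0075583279.
County 2: Wₕ = 0.24945352; term = 0.24945352²·(1 − 0.06597938)·299.2/256 = 0.067929333.
County 5: Wₕ = 0.55863443; term = 0.55863443²·(1 − 0.18137875)·111.7/1576 = 0.018106536.
Sum = 0.093594197.

0.09359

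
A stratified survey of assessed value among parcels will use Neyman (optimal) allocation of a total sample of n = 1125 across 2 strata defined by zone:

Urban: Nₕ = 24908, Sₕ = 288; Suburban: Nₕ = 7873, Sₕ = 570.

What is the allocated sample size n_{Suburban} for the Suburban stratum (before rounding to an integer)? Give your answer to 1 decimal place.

Neyman allocation: nₕ = n·NₕSₕ / Σⱼ NⱼSⱼ.
Σ NⱼSⱼ = 24908·288 + 7873·570 = 1.1661114 × 10^7.
n_{Suburban} = 1125·7873·570 / (1.1661114 × 10^7) = 432.9.

432.9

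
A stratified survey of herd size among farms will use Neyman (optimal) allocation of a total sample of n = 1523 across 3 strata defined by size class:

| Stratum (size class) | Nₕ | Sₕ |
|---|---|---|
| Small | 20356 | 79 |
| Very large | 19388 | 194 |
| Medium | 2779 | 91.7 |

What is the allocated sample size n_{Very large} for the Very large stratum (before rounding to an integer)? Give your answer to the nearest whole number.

1019

Neyman allocation: nₕ = n·NₕSₕ / Σⱼ NⱼSⱼ.
Σ NⱼSⱼ = 20356·79 + 19388·194 + 2779·91.7 = 5.6242303 × 10^6.
n_{Very large} = 1523·19388·194 / (5.6242303 × 10^6) = 1019.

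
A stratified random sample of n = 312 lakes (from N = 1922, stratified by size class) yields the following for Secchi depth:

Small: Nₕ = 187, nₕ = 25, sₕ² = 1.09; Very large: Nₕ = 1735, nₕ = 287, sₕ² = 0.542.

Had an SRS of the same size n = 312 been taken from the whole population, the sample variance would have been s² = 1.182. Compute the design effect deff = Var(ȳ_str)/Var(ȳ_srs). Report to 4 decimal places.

0.5174

Var(ȳ_str) = Σ Wₕ²(1−fₕ)sₕ²/nₕ with Wₕ = Nₕ/1922:
  Small: (187/1922)²·(1−25/187)·1.09/25 = 3.5754964 × 10^-4
  Very large: (1735/1922)²·(1−287/1735)·0.542/287 = 0.001284336
  → Var(ȳ_str) = 0.0016418856.
Var(ȳ_srs) = (1 − 312/1922)·1.182/312 = 0.0031734771.
deff = 0.0016418856 / 0.0031734771 = 0.5174.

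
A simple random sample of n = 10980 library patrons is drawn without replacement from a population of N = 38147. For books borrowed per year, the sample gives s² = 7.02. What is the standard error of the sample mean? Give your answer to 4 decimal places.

0.0213

Under SRS without replacement, Var(ȳ) = (1 − f)·s²/n with f = n/N = 10980/38147 = 0.28783391.
Var(ȳ) = (1 − 0.28783391)·7.02/10980 = 0.71216609·6.3934426 × 10^-4 = 4.5531931 × 10^-4.
SE(ȳ) = √(4.5531931 × 10^-4) = 0.0213.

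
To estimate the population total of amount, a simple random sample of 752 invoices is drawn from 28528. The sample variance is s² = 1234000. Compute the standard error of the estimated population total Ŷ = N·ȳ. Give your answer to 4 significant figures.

Var(Ŷ) = N²·Var(ȳ) = N²·(1 − n/N)·s²/n.
f = 752/28528 = 0.02636007; Var(ȳ) = 0.97363993·1234000/752 = 1597.7017.
Var(Ŷ) = 28528² · 1597.7017 = 1.3002844 × 10^12.
SE(Ŷ) = √(1.3002844 × 10^12) = 1.140 × 10^6.

1.140 × 10^6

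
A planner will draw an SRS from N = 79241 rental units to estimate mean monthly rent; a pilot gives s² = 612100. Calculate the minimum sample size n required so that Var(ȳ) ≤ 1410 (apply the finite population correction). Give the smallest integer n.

Without fpc, n₀ = s²/D = 612100/1410 = 434.1135.
With fpc, (1 − n/N)·s²/n ≤ D requires n ≥ n₀/(1 + n₀/N) = 434.1135/(1 + 434.1135/79241) = 431.7482.
Rounding up, n = 432.

432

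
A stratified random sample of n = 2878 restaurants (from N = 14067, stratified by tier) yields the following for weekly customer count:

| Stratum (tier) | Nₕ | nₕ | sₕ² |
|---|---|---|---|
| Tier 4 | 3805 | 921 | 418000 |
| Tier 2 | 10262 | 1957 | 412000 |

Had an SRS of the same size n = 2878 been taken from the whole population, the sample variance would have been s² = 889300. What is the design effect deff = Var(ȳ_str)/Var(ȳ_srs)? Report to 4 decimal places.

0.4713

Var(ȳ_str) = Σ Wₕ²(1−fₕ)sₕ²/nₕ with Wₕ = Nₕ/14067:
  Tier 4: (3805/14067)²·(1−921/3805)·418000/921 = 25.168863
  Tier 2: (10262/14067)²·(1−1957/10262)·412000/1957 = 90.67239
  → Var(ȳ_str) = 115.84125.
Var(ȳ_srs) = (1 − 2878/14067)·889300/2878 = 245.78042.
deff = 115.84125 / 245.78042 = 0.4713.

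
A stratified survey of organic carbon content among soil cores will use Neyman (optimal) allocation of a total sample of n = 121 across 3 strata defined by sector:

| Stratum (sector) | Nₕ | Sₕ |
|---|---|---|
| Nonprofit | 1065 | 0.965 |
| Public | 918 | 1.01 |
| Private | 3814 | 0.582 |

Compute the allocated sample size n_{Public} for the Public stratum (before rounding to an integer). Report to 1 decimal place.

26.9

Neyman allocation: nₕ = n·NₕSₕ / Σⱼ NⱼSⱼ.
Σ NⱼSⱼ = 1065·0.965 + 918·1.01 + 3814·0.582 = 4174.653.
n_{Public} = 121·918·1.01 / 4174.653 = 26.9.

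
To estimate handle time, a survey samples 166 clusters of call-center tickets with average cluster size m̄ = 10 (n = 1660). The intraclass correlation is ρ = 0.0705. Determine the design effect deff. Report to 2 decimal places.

deff = 1 + (10 − 1)·0.0705 = 1 + 0.6345 = 1.6345.

1.63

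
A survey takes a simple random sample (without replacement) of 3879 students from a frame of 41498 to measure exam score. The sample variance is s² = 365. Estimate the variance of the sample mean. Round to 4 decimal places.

0.0853

Under SRS without replacement, Var(ȳ) = (1 − f)·s²/n with f = n/N = 3879/41498 = 0.09347438.
Var(ȳ) = (1 − 0.09347438)·365/3879 = 0.90652562·0.094096417 = 0.085300812.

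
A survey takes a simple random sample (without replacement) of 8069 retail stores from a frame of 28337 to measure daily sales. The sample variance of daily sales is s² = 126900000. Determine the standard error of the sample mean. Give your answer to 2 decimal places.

Under SRS without replacement, Var(ȳ) = (1 − f)·s²/n with f = n/N = 8069/28337 = 0.28475139.
Var(ȳ) = (1 − 0.28475139)·126900000/8069 = 0.71524861·15726.856 = 11248.612.
SE(ȳ) = √(11248.612) = 106.06.

106.06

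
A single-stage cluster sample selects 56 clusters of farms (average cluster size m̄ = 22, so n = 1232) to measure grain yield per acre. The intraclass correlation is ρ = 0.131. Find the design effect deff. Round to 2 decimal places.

3.75

deff = 1 + (22 − 1)·0.131 = 1 + 2.751 = 3.751.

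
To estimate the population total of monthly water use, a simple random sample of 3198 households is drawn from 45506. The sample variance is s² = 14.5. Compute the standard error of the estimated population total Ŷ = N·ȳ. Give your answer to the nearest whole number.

2955

Var(Ŷ) = N²·Var(ȳ) = N²·(1 − n/N)·s²/n.
f = 3198/45506 = 0.07027645; Var(ȳ) = 0.92972355·14.5/3198 = 0.0042154445.
Var(Ŷ) = 45506² · 0.0042154445 = 8.7293258 × 10^6.
SE(Ŷ) = √(8.7293258 × 10^6) = 2955.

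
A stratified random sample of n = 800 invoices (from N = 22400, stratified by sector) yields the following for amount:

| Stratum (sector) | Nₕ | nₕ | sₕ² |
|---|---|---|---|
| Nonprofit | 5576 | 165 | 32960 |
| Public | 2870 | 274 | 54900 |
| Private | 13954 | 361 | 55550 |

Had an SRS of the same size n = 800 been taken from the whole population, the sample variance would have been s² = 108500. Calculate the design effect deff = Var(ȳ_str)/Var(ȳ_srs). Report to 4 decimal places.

0.5594

Var(ȳ_str) = Σ Wₕ²(1−fₕ)sₕ²/nₕ with Wₕ = Nₕ/22400:
  Nonprofit: (5576/22400)²·(1−165/5576)·32960/165 = 12.011784
  Public: (2870/22400)²·(1−274/2870)·54900/274 = 2.9751737
  Private: (13954/22400)²·(1−361/13954)·55550/361 = 58.169437
  → Var(ȳ_str) = 73.156395.
Var(ȳ_srs) = (1 − 800/22400)·108500/800 = 130.78125.
deff = 73.156395 / 130.78125 = 0.5594.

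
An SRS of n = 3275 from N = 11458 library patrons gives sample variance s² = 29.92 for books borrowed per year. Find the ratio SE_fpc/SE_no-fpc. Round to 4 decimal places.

f = n/N = 3275/11458 = 0.28582650.
SE_no-fpc = √(s²/n) = 0.095581786; SE_fpc = √((1−f)s²/n) = 0.080775008.
Ratio = √(1−f) = 0.84508787.

0.8451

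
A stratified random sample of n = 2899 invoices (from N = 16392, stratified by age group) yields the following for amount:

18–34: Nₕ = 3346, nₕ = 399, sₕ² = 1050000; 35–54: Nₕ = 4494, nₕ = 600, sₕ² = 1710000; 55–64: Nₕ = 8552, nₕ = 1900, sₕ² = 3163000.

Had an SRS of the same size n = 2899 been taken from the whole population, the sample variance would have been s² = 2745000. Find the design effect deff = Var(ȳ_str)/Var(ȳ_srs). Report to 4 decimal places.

Var(ȳ_str) = Σ Wₕ²(1−fₕ)sₕ²/nₕ with Wₕ = Nₕ/16392:
  18–34: (3346/16392)²·(1−399/3346)·1050000/399 = 96.573636
  35–54: (4494/16392)²·(1−600/4494)·1710000/600 = 185.61368
  55–64: (8552/16392)²·(1−1900/8552)·3163000/1900 = 352.45334
  → Var(ȳ_str) = 634.64066.
Var(ȳ_srs) = (1 − 2899/16392)·2745000/2899 = 779.4185.
deff = 634.64066 / 779.4185 = 0.8142.

0.8142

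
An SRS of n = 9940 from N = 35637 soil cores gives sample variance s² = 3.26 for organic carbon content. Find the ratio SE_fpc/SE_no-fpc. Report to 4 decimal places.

0.8492

f = n/N = 9940/35637 = 0.27892359.
SE_no-fpc = √(s²/n) = 0.018109881; SE_fpc = √((1−f)s²/n) = 0.015378226.
Ratio = √(1−f) = 0.84916218.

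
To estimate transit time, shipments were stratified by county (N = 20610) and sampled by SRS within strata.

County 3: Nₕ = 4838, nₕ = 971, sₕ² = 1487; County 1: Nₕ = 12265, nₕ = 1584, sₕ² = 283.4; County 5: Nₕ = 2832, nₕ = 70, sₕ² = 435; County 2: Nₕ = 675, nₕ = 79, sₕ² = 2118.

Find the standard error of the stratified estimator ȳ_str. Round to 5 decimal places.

0.51230

Var(ȳ_str) = Σₕ Wₕ²(1 − fₕ)sₕ²/nₕ with Wₕ = Nₕ/N, N = 20610.
County 3: Wₕ = 0.23474042; term = 0.23474042²·(1 − 0.20070277)·1487/971 = 0.067449043.
County 1: Wₕ = 0.59509947; term = 0.59509947²·(1 − 0.12914798)·283.4/1584 = 0.055178279.
County 5: Wₕ = 0.13740902; term = 0.13740902²·(1 − 0.02471751)·435/70 = 0.11443323.
County 2: Wₕ = 0.03275109; term = 0.03275109²·(1 − 0.11703704)·2118/79 = 0.025391766.
Sum = 0.26245232.
SE = √(0.26245232) = 0.51230.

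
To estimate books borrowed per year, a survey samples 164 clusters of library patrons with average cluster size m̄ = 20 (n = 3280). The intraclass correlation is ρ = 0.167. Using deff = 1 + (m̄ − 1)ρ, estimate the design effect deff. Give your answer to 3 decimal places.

deff = 1 + (20 − 1)·0.167 = 1 + 3.173 = 4.173.

4.173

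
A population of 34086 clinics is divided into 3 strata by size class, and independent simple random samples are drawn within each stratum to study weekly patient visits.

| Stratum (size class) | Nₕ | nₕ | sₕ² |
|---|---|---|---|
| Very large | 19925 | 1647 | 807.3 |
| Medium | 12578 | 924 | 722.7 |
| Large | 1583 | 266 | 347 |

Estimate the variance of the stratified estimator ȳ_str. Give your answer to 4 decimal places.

Var(ȳ_str) = Σₕ Wₕ²(1 − fₕ)sₕ²/nₕ with Wₕ = Nₕ/N, N = 34086.
Very large: Wₕ = 0.58455084; term = 0.58455084²·(1 − 0.08265997)·807.3/1647 = 0.15364424.
Medium: Wₕ = 0.36900780; term = 0.36900780²·(1 − 0.07346160)·722.7/924 = 0.098678061.
Large: Wₕ = 0.04644135; term = 0.04644135²·(1 − 0.16803538)·347/266 = 0.00234079.
Sum = 0.25466309.

0.2547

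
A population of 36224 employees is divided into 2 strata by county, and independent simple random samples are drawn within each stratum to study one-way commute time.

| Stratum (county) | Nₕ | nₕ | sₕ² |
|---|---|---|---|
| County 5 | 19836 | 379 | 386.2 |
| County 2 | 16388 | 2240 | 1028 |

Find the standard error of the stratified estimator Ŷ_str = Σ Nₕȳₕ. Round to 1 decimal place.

22353.7

Var(Ŷ_str) = Σₕ Nₕ²(1 − fₕ)sₕ²/nₕ.
County 5: 19836²·(1 − 379/19836)·386.2/379 = 3.9328107 × 10^8.
County 2: 16388²·(1 − 2240/16388)·1028/2240 = 1.06406 × 10^8.
Sum = 4.9968707 × 10^8.
SE = √(4.9968707 × 10^8) = 22353.7.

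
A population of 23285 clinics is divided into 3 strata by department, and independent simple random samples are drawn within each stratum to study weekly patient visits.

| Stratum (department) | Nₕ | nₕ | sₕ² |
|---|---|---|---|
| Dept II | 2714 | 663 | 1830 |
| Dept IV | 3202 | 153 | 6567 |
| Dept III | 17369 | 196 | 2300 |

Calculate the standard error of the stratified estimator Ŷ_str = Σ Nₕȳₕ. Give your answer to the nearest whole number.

Var(Ŷ_str) = Σₕ Nₕ²(1 − fₕ)sₕ²/nₕ.
Dept II: 2714²·(1 − 663/2714)·1830/663 = 1.536431 × 10^7.
Dept IV: 3202²·(1 − 153/3202)·6567/153 = 4.190389 × 10^8.
Dept III: 17369²·(1 − 196/17369)·2300/196 = 3.5001991 × 10^9.
Sum = 3.9346023 × 10^9.
SE = √(3.9346023 × 10^9) = 62726.

62726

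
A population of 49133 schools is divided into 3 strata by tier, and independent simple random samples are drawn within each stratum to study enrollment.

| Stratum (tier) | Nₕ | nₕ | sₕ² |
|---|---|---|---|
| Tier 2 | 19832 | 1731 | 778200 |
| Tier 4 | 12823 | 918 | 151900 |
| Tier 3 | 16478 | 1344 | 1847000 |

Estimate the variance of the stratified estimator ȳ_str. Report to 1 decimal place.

Var(ȳ_str) = Σₕ Wₕ²(1 − fₕ)sₕ²/nₕ with Wₕ = Nₕ/N, N = 49133.
Tier 2: Wₕ = 0.40363910; term = 0.40363910²·(1 − 0.08728318)·778200/1731 = 66.85235.
Tier 4: Wₕ = 0.26098549; term = 0.26098549²·(1 − 0.07159011)·151900/918 = 10.463755.
Tier 3: Wₕ = 0.33537541; term = 0.33537541²·(1 − 0.08156330)·1847000/1344 = 141.96435.
Sum = 219.28046.

219.3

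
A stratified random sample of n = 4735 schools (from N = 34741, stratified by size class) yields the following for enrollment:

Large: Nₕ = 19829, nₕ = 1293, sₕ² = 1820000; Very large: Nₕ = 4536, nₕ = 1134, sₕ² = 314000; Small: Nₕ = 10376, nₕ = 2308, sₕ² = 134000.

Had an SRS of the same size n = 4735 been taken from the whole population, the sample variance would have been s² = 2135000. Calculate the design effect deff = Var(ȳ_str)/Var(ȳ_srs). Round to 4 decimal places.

1.1201

Var(ȳ_str) = Σ Wₕ²(1−fₕ)sₕ²/nₕ with Wₕ = Nₕ/34741:
  Large: (19829/34741)²·(1−1293/19829)·1820000/1293 = 428.65221
  Very large: (4536/34741)²·(1−1134/4536)·314000/1134 = 3.5402939
  Small: (10376/34741)²·(1−2308/10376)·134000/2308 = 4.0269869
  → Var(ȳ_str) = 436.21949.
Var(ȳ_srs) = (1 − 4735/34741)·2135000/4735 = 389.44281.
deff = 436.21949 / 389.44281 = 1.1201.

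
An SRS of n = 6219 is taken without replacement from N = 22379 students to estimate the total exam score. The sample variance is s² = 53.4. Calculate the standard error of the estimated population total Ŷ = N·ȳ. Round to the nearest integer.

1762

Var(Ŷ) = N²·Var(ȳ) = N²·(1 − n/N)·s²/n.
f = 6219/22379 = 0.27789445; Var(ȳ) = 0.72210555·53.4/6219 = 0.0062004239.
Var(Ŷ) = 22379² · 0.0062004239 = 3.1052941 × 10^6.
SE(Ŷ) = √(3.1052941 × 10^6) = 1762.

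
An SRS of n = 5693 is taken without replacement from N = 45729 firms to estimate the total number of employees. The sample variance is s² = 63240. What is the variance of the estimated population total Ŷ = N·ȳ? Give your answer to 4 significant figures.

2.034 × 10^10

Var(Ŷ) = N²·Var(ȳ) = N²·(1 − n/N)·s²/n.
f = 5693/45729 = 0.12449430; Var(ȳ) = 0.87550570·63240/5693 = 9.7254488.
Var(Ŷ) = 45729² · 9.7254488 = 2.0337289 × 10^10.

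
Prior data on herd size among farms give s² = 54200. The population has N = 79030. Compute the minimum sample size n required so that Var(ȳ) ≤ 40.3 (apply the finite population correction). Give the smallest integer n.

Without fpc, n₀ = s²/D = 54200/40.3 = 1344.9132.
With fpc, (1 − n/N)·s²/n ≤ D requires n ≥ n₀/(1 + n₀/N) = 1344.9132/(1 + 1344.9132/79030) = 1322.4088.
Rounding up, n = 1323.

1323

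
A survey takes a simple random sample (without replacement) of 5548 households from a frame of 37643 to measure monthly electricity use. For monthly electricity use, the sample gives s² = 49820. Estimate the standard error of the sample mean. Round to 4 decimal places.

2.7670

Under SRS without replacement, Var(ȳ) = (1 − f)·s²/n with f = n/N = 5548/37643 = 0.14738464.
Var(ȳ) = (1 − 0.14738464)·49820/5548 = 0.85261536·8.9798125 = 7.6563261.
SE(ȳ) = √(7.6563261) = 2.7670.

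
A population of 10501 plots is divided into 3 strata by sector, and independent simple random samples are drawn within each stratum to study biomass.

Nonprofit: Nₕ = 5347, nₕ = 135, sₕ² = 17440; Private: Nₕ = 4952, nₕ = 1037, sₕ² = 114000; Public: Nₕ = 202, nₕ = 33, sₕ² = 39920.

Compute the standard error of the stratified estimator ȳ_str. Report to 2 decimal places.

7.24

Var(ȳ_str) = Σₕ Wₕ²(1 − fₕ)sₕ²/nₕ with Wₕ = Nₕ/N, N = 10501.
Nonprofit: Wₕ = 0.50918960; term = 0.50918960²·(1 − 0.02524780)·17440/135 = 32.648707.
Private: Wₕ = 0.47157414; term = 0.47157414²·(1 − 0.20941034)·114000/1037 = 19.327567.
Public: Wₕ = 0.01923626; term = 0.01923626²·(1 − 0.16336634)·39920/33 = 0.37450132.
Sum = 52.350775.
SE = √(52.350775) = 7.24.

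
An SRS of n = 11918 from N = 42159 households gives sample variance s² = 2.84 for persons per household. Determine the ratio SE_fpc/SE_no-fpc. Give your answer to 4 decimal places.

f = n/N = 11918/42159 = 0.28269171.
SE_no-fpc = √(s²/n) = 0.015436807; SE_fpc = √((1−f)s²/n) = 0.013074058.
Ratio = √(1−f) = 0.84694054.

0.8469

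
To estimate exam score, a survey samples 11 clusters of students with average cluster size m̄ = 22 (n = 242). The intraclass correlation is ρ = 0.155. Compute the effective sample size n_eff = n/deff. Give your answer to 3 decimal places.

deff = 1 + (22 − 1)·0.155 = 1 + 3.255 = 4.255.
n_eff = 242 / 4.255 = 56.874.

56.874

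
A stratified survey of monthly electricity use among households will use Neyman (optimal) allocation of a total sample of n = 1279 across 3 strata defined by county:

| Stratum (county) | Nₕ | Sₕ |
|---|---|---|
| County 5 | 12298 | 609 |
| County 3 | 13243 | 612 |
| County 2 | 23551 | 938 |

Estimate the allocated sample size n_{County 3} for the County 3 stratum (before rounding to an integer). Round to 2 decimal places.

Neyman allocation: nₕ = n·NₕSₕ / Σⱼ NⱼSⱼ.
Σ NⱼSⱼ = 12298·609 + 13243·612 + 23551·938 = 3.7685036 × 10^7.
n_{County 3} = 1279·13243·612 / (3.7685036 × 10^7) = 275.07.

275.07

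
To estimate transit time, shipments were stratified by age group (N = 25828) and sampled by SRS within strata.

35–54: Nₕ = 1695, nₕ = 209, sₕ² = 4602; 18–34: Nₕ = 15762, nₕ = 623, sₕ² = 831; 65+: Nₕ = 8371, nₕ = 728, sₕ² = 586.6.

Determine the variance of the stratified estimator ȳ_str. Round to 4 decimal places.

Var(ȳ_str) = Σₕ Wₕ²(1 − fₕ)sₕ²/nₕ with Wₕ = Nₕ/N, N = 25828.
35–54: Wₕ = 0.06562645; term = 0.06562645²·(1 − 0.12330383)·4602/209 = 0.083139476.
18–34: Wₕ = 0.61026793; term = 0.61026793²·(1 − 0.03952544)·831/623 = 0.47713353.
65+: Wₕ = 0.32410562; term = 0.32410562²·(1 − 0.08696691)·586.6/728 = 0.077280572.
Sum = 0.63755358.

0.6376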